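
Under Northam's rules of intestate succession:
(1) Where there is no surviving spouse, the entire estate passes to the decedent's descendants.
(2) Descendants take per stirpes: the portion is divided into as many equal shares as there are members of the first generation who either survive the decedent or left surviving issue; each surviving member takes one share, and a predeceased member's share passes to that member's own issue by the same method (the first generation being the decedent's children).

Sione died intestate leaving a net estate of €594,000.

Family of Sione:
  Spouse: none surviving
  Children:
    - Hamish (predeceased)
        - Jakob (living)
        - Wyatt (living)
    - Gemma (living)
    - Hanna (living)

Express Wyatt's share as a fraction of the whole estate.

The entire €594,000 passes to the descendants.
That amount (€594,000) is divided into 3 shares of €198,000: Gemma and Hanna each take €198,000; Hamish's €198,000 share passes to Hamish's issue.
Hamish's share (€198,000) is divided into 2 shares of €99,000: Jakob and Wyatt each take €99,000.

Wyatt receives 1/6 of the estate.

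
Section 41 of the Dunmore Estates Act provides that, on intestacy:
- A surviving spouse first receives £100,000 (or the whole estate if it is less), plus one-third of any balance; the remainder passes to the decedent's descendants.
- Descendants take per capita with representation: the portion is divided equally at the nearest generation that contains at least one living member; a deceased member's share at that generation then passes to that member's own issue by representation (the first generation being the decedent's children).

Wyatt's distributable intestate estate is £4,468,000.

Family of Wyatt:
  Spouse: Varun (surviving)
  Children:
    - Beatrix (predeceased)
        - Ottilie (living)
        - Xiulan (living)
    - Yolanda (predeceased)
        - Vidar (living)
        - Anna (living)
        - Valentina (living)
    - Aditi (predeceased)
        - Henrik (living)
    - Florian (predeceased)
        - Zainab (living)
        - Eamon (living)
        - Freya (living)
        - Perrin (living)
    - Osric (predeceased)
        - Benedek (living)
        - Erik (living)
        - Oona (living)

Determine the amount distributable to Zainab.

Varun first takes £100,000, leaving a balance of £4,368,000. Varun then takes one-third of the balance (£1,456,000), for a total of £1,556,000. The remaining £2,912,000 passes to the descendants.
No child survives, so the initial division is made at the grandchildren's generation.
The descendants' portion (£2,912,000) is divided into 13 shares of £224,000: Ottilie, Xiulan, Vidar, Anna, Valentina, Henrik, Zainab, Eamon, Freya, Perrin, Benedek, Erik, and Oona each take £224,000.

Zainab receives £224,000.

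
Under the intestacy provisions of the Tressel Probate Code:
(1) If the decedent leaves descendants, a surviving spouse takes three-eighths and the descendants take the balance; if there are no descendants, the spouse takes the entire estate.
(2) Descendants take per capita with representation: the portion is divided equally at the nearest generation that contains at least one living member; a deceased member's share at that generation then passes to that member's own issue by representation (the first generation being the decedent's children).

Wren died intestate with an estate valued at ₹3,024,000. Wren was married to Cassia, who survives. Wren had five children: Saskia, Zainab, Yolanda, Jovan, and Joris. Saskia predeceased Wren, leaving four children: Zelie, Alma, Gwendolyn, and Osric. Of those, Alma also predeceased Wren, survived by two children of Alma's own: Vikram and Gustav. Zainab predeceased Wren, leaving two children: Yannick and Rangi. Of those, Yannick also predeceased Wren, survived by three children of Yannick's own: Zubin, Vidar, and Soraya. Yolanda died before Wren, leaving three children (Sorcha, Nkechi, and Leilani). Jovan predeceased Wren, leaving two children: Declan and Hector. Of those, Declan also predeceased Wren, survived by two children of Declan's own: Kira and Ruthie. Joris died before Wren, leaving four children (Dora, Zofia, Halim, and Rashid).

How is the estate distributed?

Cassia takes three-eighths of ₹3,024,000 = ₹1,134,000. The remaining ₹1,890,000 passes to the descendants.
No child survives, so the initial division is made at the grandchildren's generation.
The descendants' portion (₹1,890,000) is divided into 15 shares of ₹126,000: Zelie, Gwendolyn, Osric, Rangi, Sorcha, Nkechi, Leilani, Hector, Dora, Zofia, Halim, and Rashid each take ₹126,000; Alma's ₹126,000 share passes to Alma's issue; Yannick's ₹126,000 share passes to Yannick's issue; Declan's ₹126,000 share passes to Declan's issue.
Alma's share (₹126,000) is divided into 2 shares of ₹63,000: Vikram and Gustav each take ₹63,000.
Yannick's share (₹126,000) is divided into 3 shares of ₹42,000: Zubin, Vidar, and Soraya each take ₹42,000.
Declan's share (₹126,000) is divided into 2 shares of ₹63,000: Kira and Ruthie each take ₹63,000.

Cassia: ₹1,134,000; Zelie: ₹126,000; Vikram: ₹63,000; Gustav: ₹63,000; Gwendolyn: ₹126,000; Osric: ₹126,000; Zubin: ₹42,000; Vidar: ₹42,000; Soraya: ₹42,000; Rangi: ₹126,000; Sorcha: ₹126,000; Nkechi: ₹126,000; Leilani: ₹126,000; Kira: ₹63,000; Ruthie: ₹63,000; Hector: ₹126,000; Dora: ₹126,000; Zofia: ₹126,000; Halim: ₹126,000; Rashid: ₹126,000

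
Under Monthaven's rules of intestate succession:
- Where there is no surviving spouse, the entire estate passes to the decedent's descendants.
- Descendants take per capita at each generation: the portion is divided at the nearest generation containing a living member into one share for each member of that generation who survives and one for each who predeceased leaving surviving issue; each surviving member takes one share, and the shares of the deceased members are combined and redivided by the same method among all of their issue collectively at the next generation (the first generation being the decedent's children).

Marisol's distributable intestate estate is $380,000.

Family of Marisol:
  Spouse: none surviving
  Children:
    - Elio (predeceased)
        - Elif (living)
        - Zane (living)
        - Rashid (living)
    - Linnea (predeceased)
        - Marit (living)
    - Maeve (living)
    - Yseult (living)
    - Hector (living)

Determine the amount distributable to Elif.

Elif receives $38,000.

The entire $380,000 passes to the descendants.
That amount ($380,000) is divided at the children's generation into 5 shares of $76,000. Maeve, Yseult, and Hector each take $76,000. The 2 shares of the deceased (Elio and Linnea) are combined into a pool of $152,000.
That pool ($152,000) is divided at the grandchildren's generation equally among Elif, Zane, Rashid, and Marit: $38,000 each.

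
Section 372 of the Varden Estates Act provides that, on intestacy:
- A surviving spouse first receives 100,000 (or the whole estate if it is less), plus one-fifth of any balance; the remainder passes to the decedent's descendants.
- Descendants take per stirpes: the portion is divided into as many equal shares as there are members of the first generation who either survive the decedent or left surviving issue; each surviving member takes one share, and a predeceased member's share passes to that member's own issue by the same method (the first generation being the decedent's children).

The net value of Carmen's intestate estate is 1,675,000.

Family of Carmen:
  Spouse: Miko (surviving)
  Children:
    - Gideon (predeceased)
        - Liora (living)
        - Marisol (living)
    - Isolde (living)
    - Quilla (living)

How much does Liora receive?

Miko first takes 100,000, leaving a balance of 1,575,000. Miko then takes one-fifth of the balance (315,000), for a total of 415,000. The remaining 1,260,000 passes to the descendants.
The descendants' portion (1,260,000) is divided into 3 shares of 420,000: Isolde and Quilla each take 420,000; Gideon's 420,000 share passes to Gideon's issue.
Gideon's share (420,000) is divided into 2 shares of 210,000: Liora and Marisol each take 210,000.

Liora receives 210,000.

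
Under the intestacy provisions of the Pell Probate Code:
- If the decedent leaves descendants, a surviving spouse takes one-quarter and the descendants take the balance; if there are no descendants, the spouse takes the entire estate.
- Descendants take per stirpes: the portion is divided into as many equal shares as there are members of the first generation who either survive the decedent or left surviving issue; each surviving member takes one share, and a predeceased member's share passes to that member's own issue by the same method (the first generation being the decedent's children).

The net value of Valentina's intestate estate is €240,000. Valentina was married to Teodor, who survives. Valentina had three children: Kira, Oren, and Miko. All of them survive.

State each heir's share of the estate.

Teodor takes one-quarter of €240,000 = €60,000. The remaining €180,000 passes to the descendants.
The descendants' portion (€180,000) is divided into 3 shares of €60,000: Kira, Oren, and Miko each take €60,000.

Teodor: €60,000; Kira: €60,000; Oren: €60,000; Miko: €60,000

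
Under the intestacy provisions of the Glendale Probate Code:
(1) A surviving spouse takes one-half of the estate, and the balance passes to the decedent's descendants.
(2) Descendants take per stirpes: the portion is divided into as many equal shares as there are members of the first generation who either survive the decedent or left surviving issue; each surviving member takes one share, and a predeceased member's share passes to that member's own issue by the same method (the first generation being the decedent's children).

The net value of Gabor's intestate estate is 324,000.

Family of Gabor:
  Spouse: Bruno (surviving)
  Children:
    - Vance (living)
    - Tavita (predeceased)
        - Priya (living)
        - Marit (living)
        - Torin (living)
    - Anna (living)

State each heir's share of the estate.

Bruno takes one-half of 324,000 = 162,000. The remaining 162,000 passes to the descendants.
The descendants' portion (162,000) is divided into 3 shares of 54,000: Vance and Anna each take 54,000; Tavita's 54,000 share passes to Tavita's issue.
Tavita's share (54,000) is divided into 3 shares of 18,000: Priya, Marit, and Torin each take 18,000.

Bruno: 162,000; Vance: 54,000; Priya: 18,000; Marit: 18,000; Torin: 18,000; Anna: 54,000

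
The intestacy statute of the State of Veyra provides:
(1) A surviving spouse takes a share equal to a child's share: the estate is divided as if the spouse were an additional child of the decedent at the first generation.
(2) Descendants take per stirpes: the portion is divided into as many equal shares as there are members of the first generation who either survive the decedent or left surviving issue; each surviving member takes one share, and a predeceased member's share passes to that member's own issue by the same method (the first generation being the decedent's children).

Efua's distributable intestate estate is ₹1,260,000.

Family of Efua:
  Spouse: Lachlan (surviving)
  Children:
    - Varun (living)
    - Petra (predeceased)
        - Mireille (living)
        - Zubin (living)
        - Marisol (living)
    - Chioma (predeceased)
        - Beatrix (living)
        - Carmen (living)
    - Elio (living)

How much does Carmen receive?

Carmen receives ₹126,000.

The spouse counts as an additional share at the children's level, so there are 5 primary shares of ₹252,000. Lachlan takes one such share (₹252,000).
The children's combined portion (₹1,008,000) is divided into 4 shares of ₹252,000: Varun and Elio each take ₹252,000; Petra's ₹252,000 share passes to Petra's issue; Chioma's ₹252,000 share passes to Chioma's issue.
Petra's share (₹252,000) is divided into 3 shares of ₹84,000: Mireille, Zubin, and Marisol each take ₹84,000.
Chioma's share (₹252,000) is divided into 2 shares of ₹126,000: Beatrix and Carmen each take ₹126,000.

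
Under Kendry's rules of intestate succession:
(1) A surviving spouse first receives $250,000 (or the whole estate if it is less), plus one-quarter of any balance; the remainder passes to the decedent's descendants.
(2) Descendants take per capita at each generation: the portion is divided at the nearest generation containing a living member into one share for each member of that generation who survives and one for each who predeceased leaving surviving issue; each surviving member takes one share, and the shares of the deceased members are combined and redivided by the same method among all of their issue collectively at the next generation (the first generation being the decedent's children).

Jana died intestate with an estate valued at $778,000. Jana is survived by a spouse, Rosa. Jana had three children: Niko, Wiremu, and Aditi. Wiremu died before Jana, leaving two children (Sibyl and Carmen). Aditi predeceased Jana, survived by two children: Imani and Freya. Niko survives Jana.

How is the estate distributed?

Rosa first takes $250,000, leaving a balance of $528,000. Rosa then takes one-quarter of the balance ($132,000), for a total of $382,000. The remaining $396,000 passes to the descendants.
The descendants' portion ($396,000) is divided at the children's generation into 3 shares of $132,000. Niko takes $132,000. The 2 shares of the deceased (Wiremu and Aditi) are combined into a pool of $264,000.
That pool ($264,000) is divided at the grandchildren's generation equally among Sibyl, Carmen, Imani, and Freya: $66,000 each.

Rosa: $382,000; Niko: $132,000; Sibyl: $66,000; Carmen: $66,000; Imani: $66,000; Freya: $66,000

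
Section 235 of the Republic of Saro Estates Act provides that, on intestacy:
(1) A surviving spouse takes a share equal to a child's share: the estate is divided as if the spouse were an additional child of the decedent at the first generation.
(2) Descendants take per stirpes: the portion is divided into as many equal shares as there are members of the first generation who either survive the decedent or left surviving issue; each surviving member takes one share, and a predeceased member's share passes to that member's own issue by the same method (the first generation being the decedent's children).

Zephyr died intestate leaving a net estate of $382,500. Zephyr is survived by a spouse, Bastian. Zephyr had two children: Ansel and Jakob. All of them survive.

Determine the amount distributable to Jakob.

Jakob receives $127,500.

The spouse counts as an additional share at the children's level, so there are 3 primary shares of $127,500. Bastian takes one such share ($127,500).
The children's combined portion ($255,000) is divided into 2 shares of $127,500: Ansel and Jakob each take $127,500.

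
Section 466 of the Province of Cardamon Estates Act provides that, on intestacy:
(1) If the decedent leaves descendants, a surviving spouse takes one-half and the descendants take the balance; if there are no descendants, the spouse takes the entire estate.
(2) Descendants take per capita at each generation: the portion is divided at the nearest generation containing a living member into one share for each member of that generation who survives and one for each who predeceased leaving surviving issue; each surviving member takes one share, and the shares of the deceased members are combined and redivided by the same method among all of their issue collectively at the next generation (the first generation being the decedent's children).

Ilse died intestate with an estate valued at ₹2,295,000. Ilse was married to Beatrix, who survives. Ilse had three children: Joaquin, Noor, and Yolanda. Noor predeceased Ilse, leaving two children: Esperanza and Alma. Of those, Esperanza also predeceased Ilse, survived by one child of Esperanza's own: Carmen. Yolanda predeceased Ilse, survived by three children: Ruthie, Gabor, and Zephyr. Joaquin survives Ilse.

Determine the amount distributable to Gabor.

Gabor receives ₹153,000.

Beatrix takes one-half of ₹2,295,000 = ₹1,147,500. The remaining ₹1,147,500 passes to the descendants.
The descendants' portion (₹1,147,500) is divided at the children's generation into 3 shares of ₹382,500. Joaquin takes ₹382,500. The 2 shares of the deceased (Noor and Yolanda) are combined into a pool of ₹765,000.
That pool (₹765,000) is divided at the grandchildren's generation into 5 shares of ₹153,000. Alma, Ruthie, Gabor, and Zephyr each take ₹153,000. The remaining share for the deceased Esperanza (₹153,000) is carried to the next generation.
That pool (₹153,000) passes entirely to Carmen, the sole taker at the great-grandchildren's generation.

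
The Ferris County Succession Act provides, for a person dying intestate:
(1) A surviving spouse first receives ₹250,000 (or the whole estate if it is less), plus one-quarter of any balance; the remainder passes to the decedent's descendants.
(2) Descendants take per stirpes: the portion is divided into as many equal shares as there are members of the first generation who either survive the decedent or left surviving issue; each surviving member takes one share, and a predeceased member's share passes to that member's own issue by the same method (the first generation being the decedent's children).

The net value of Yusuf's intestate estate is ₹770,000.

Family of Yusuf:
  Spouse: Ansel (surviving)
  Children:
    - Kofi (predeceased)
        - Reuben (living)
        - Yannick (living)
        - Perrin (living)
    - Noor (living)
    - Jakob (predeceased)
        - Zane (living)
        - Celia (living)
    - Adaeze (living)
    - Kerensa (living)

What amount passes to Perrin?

Ansel first takes ₹250,000, leaving a balance of ₹520,000. Ansel then takes one-quarter of the balance (₹130,000), for a total of ₹380,000. The remaining ₹390,000 passes to the descendants.
The descendants' portion (₹390,000) is divided into 5 shares of ₹78,000: Noor, Adaeze, and Kerensa each take ₹78,000; Kofi's ₹78,000 share passes to Kofi's issue; Jakob's ₹78,000 share passes to Jakob's issue.
Kofi's share (₹78,000) is divided into 3 shares of ₹26,000: Reuben, Yannick, and Perrin each take ₹26,000.
Jakob's share (₹78,000) is divided into 2 shares of ₹39,000: Zane and Celia each take ₹39,000.

Perrin receives ₹26,000.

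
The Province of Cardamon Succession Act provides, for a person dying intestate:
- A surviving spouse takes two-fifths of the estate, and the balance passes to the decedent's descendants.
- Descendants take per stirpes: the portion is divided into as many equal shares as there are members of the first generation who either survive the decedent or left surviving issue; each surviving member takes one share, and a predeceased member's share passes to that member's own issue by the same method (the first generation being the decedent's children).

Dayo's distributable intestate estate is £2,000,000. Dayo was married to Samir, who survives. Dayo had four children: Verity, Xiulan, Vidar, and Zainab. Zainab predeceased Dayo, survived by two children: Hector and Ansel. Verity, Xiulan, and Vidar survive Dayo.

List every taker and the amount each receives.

Samir: £800,000; Verity: £300,000; Xiulan: £300,000; Vidar: £300,000; Hector: £150,000; Ansel: £150,000

Samir takes two-fifths of £2,000,000 = £800,000. The remaining £1,200,000 passes to the descendants.
The descendants' portion (£1,200,000) is divided into 4 shares of £300,000: Verity, Xiulan, and Vidar each take £300,000; Zainab's £300,000 share passes to Zainab's issue.
Zainab's share (£300,000) is divided into 2 shares of £150,000: Hector and Ansel each take £150,000.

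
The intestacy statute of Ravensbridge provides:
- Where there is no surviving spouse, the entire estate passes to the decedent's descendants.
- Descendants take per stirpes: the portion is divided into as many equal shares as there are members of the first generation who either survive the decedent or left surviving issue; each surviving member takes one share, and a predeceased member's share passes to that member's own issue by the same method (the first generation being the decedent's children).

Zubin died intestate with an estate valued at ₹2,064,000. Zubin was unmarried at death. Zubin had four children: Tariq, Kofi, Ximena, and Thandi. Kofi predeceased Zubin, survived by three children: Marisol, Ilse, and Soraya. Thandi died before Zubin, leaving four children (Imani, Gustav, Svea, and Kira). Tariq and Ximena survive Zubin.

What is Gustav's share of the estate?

The entire ₹2,064,000 passes to the descendants.
That amount (₹2,064,000) is divided into 4 shares of ₹516,000: Tariq and Ximena each take ₹516,000; Kofi's ₹516,000 share passes to Kofi's issue; Thandi's ₹516,000 share passes to Thandi's issue.
Kofi's share (₹516,000) is divided into 3 shares of ₹172,000: Marisol, Ilse, and Soraya each take ₹172,000.
Thandi's share (₹516,000) is divided into 4 shares of ₹129,000: Imani, Gustav, Svea, and Kira each take ₹129,000.

Gustav receives ₹129,000.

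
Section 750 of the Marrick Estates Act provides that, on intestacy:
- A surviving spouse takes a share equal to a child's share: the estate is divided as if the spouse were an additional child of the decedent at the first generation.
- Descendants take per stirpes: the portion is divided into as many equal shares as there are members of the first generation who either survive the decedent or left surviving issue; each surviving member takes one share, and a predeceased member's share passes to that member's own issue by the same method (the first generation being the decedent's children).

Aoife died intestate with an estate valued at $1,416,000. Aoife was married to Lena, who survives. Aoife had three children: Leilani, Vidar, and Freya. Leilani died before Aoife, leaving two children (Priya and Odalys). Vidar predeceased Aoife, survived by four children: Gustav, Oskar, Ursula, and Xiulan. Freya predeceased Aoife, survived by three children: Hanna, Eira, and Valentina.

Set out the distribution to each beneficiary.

The spouse counts as an additional share at the children's level, so there are 4 primary shares of $354,000. Lena takes one such share ($354,000).
The children's combined portion ($1,062,000) is divided into 3 shares of $354,000: Leilani's $354,000 share passes to Leilani's issue; Vidar's $354,000 share passes to Vidar's issue; Freya's $354,000 share passes to Freya's issue.
Leilani's share ($354,000) is divided into 2 shares of $177,000: Priya and Odalys each take $177,000.
Vidar's share ($354,000) is divided into 4 shares of $88,500: Gustav, Oskar, Ursula, and Xiulan each take $88,500.
Freya's share ($354,000) is divided into 3 shares of $118,000: Hanna, Eira, and Valentina each take $118,000.

Lena: $354,000; Priya: $177,000; Odalys: $177,000; Gustav: $88,500; Oskar: $88,500; Ursula: $88,500; Xiulan: $88,500; Hanna: $118,000; Eira: $118,000; Valentina: $118,000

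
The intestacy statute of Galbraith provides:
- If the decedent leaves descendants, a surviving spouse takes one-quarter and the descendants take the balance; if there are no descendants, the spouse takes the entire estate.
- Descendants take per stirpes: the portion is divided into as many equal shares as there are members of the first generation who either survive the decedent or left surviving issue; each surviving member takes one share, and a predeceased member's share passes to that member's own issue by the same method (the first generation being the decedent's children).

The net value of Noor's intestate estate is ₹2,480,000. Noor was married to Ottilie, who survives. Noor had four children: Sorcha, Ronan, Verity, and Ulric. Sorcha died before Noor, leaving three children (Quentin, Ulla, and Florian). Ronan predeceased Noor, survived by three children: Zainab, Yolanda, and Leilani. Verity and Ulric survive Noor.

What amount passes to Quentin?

Ottilie takes one-quarter of ₹2,480,000 = ₹620,000. The remaining ₹1,860,000 passes to the descendants.
The descendants' portion (₹1,860,000) is divided into 4 shares of ₹465,000: Verity and Ulric each take ₹465,000; Sorcha's ₹465,000 share passes to Sorcha's issue; Ronan's ₹465,000 share passes to Ronan's issue.
Sorcha's share (₹465,000) is divided into 3 shares of ₹155,000: Quentin, Ulla, and Florian each take ₹155,000.
Ronan's share (₹465,000) is divided into 3 shares of ₹155,000: Zainab, Yolanda, and Leilani each take ₹155,000.

Quentin receives ₹155,000.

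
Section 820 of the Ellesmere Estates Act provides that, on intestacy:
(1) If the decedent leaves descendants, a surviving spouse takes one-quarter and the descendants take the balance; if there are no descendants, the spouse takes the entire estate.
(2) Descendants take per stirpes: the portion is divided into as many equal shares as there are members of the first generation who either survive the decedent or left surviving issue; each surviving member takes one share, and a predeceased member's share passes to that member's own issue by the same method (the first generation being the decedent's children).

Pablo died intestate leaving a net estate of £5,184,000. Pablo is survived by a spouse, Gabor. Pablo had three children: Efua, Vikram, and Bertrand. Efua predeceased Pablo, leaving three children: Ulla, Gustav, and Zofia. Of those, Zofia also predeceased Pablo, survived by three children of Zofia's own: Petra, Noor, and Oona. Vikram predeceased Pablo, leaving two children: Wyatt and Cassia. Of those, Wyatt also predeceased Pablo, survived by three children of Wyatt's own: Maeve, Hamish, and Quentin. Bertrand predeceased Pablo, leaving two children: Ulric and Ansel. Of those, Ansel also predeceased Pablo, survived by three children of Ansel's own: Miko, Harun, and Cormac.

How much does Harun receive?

Harun receives £216,000.

Gabor takes one-quarter of £5,184,000 = £1,296,000. The remaining £3,888,000 passes to the descendants.
The descendants' portion (£3,888,000) is divided into 3 shares of £1,296,000: Efua's £1,296,000 share passes to Efua's issue; Vikram's £1,296,000 share passes to Vikram's issue; Bertrand's £1,296,000 share passes to Bertrand's issue.
Efua's share (£1,296,000) is divided into 3 shares of £432,000: Ulla and Gustav each take £432,000; Zofia's £432,000 share passes to Zofia's issue.
Zofia's share (£432,000) is divided into 3 shares of £144,000: Petra, Noor, and Oona each take £144,000.
Vikram's share (£1,296,000) is divided into 2 shares of £648,000: Cassia takes £648,000; Wyatt's £648,000 share passes to Wyatt's issue.
Wyatt's share (£648,000) is divided into 3 shares of £216,000: Maeve, Hamish, and Quentin each take £216,000.
Bertrand's share (£1,296,000) is divided into 2 shares of £648,000: Ulric takes £648,000; Ansel's £648,000 share passes to Ansel's issue.
Ansel's share (£648,000) is divided into 3 shares of £216,000: Miko, Harun, and Cormac each take £216,000.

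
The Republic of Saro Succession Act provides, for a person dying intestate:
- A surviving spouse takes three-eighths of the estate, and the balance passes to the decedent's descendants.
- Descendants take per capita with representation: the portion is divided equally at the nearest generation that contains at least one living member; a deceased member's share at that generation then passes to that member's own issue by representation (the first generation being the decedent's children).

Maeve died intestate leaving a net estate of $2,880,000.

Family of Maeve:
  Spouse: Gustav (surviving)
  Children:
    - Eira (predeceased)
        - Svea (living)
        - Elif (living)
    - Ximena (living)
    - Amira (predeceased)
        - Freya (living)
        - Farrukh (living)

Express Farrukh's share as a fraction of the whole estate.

Gustav takes three-eighths of $2,880,000 = $1,080,000. The remaining $1,800,000 passes to the descendants.
The descendants' portion ($1,800,000) is divided into 3 shares of $600,000: Ximena takes $600,000; Eira's $600,000 share passes to Eira's issue; Amira's $600,000 share passes to Amira's issue.
Eira's share ($600,000) is divided into 2 shares of $300,000: Svea and Elif each take $300,000.
Amira's share ($600,000) is divided into 2 shares of $300,000: Freya and Farrukh each take $300,000.

Farrukh receives 5/48 of the estate.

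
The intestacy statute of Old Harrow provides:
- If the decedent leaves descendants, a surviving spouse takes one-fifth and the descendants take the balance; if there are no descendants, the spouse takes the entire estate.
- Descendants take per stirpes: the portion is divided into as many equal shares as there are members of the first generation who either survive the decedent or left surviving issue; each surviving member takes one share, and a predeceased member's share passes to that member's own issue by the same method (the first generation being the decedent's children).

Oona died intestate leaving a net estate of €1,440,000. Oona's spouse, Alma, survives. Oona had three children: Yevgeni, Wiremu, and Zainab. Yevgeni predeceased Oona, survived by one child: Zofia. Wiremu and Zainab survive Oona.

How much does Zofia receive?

Zofia receives €384,000.

Alma takes one-fifth of €1,440,000 = €288,000. The remaining €1,152,000 passes to the descendants.
The descendants' portion (€1,152,000) is divided into 3 shares of €384,000: Wiremu and Zainab each take €384,000; Yevgeni's €384,000 share passes to Yevgeni's issue.
Yevgeni's share (€384,000) passes entirely to Zofia.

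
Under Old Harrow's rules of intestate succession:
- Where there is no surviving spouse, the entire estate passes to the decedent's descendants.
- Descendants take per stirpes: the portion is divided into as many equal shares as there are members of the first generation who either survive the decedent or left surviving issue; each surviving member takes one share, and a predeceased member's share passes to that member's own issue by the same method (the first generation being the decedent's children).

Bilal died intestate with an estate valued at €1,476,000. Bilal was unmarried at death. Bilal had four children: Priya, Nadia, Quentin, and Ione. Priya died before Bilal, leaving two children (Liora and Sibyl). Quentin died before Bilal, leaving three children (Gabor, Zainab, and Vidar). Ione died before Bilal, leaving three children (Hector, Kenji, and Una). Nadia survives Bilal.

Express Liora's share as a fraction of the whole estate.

The entire €1,476,000 passes to the descendants.
That amount (€1,476,000) is divided into 4 shares of €369,000: Nadia takes €369,000; Priya's €369,000 share passes to Priya's issue; Quentin's €369,000 share passes to Quentin's issue; Ione's €369,000 share passes to Ione's issue.
Priya's share (€369,000) is divided into 2 shares of €184,500: Liora and Sibyl each take €184,500.
Quentin's share (€369,000) is divided into 3 shares of €123,000: Gabor, Zainab, and Vidar each take €123,000.
Ione's share (€369,000) is divided into 3 shares of €123,000: Hector, Kenji, and Una each take €123,000.

Liora receives 1/8 of the estate.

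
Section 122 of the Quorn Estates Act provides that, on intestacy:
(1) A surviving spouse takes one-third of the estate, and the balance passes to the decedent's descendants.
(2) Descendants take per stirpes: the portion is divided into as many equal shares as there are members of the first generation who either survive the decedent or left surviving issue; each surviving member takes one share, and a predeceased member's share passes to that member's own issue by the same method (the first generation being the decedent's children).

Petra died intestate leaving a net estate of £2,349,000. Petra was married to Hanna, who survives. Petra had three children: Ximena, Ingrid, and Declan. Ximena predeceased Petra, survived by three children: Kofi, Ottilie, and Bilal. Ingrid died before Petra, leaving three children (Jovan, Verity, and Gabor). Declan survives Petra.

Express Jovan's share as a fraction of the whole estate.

Jovan receives 2/27 of the estate.

Hanna takes one-third of £2,349,000 = £783,000. The remaining £1,566,000 passes to the descendants.
The descendants' portion (£1,566,000) is divided into 3 shares of £522,000: Declan takes £522,000; Ximena's £522,000 share passes to Ximena's issue; Ingrid's £522,000 share passes to Ingrid's issue.
Ximena's share (£522,000) is divided into 3 shares of £174,000: Kofi, Ottilie, and Bilal each take £174,000.
Ingrid's share (£522,000) is divided into 3 shares of £174,000: Jovan, Verity, and Gabor each take £174,000.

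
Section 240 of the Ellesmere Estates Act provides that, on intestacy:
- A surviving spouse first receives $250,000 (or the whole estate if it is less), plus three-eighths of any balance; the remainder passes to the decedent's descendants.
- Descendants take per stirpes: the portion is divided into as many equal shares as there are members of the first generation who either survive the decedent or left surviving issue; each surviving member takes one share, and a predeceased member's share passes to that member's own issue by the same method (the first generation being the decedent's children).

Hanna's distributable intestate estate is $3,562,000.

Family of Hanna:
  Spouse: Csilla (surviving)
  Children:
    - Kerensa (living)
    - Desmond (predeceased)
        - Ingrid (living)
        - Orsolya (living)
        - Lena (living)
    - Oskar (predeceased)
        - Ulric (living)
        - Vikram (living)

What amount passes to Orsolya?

Csilla first takes $250,000, leaving a balance of $3,312,000. Csilla then takes three-eighths of the balance ($1,242,000), for a total of $1,492,000. The remaining $2,070,000 passes to the descendants.
The descendants' portion ($2,070,000) is divided into 3 shares of $690,000: Kerensa takes $690,000; Desmond's $690,000 share passes to Desmond's issue; Oskar's $690,000 share passes to Oskar's issue.
Desmond's share ($690,000) is divided into 3 shares of $230,000: Ingrid, Orsolya, and Lena each take $230,000.
Oskar's share ($690,000) is divided into 2 shares of $345,000: Ulric and Vikram each take $345,000.

Orsolya receives $230,000.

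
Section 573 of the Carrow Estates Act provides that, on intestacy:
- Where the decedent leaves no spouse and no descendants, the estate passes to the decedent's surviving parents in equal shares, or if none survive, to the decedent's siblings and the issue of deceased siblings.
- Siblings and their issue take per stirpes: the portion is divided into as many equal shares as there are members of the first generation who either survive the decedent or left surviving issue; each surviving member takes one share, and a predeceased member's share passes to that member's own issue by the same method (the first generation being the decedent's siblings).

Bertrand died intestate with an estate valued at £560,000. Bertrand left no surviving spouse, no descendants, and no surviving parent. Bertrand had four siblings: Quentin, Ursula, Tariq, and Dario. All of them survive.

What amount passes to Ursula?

The entire £560,000 passes to the siblings and their issue.
That amount (£560,000) is divided into 4 shares of £140,000: Quentin, Ursula, Tariq, and Dario each take £140,000.

Ursula receives £140,000.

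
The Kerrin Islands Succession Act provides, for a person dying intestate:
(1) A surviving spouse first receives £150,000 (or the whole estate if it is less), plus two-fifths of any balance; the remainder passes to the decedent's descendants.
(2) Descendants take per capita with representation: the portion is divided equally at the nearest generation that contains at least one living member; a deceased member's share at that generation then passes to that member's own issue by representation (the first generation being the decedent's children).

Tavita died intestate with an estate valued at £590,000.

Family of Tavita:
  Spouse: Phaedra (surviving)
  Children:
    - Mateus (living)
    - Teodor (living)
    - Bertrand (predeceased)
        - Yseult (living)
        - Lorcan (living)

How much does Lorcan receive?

Phaedra first takes £150,000, leaving a balance of £440,000. Phaedra then takes two-fifths of the balance (£176,000), for a total of £326,000. The remaining £264,000 passes to the descendants.
The descendants' portion (£264,000) is divided into 3 shares of £88,000: Mateus and Teodor each take £88,000; Bertrand's £88,000 share passes to Bertrand's issue.
Bertrand's share (£88,000) is divided into 2 shares of £44,000: Yseult and Lorcan each take £44,000.

Lorcan receives £44,000.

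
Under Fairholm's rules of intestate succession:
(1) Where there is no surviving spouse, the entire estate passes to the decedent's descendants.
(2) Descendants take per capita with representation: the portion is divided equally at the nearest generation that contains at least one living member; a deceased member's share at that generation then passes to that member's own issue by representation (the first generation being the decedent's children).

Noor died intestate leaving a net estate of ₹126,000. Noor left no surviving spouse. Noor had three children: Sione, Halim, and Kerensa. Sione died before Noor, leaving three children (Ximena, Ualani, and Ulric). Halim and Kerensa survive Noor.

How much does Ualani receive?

The entire ₹126,000 passes to the descendants.
That amount (₹126,000) is divided into 3 shares of ₹42,000: Halim and Kerensa each take ₹42,000; Sione's ₹42,000 share passes to Sione's issue.
Sione's share (₹42,000) is divided into 3 shares of ₹14,000: Ximena, Ualani, and Ulric each take ₹14,000.

Ualani receives ₹14,000.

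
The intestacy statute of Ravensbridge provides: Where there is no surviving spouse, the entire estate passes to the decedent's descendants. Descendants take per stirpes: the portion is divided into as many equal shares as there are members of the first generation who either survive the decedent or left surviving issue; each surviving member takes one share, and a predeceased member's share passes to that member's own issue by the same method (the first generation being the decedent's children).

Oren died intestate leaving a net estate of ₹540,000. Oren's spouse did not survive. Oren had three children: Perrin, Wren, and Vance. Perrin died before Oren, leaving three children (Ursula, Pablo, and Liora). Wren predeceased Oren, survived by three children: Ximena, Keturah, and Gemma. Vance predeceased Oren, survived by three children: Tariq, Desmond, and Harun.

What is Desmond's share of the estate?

The entire ₹540,000 passes to the descendants.
That amount (₹540,000) is divided into 3 shares of ₹180,000: Perrin's ₹180,000 share passes to Perrin's issue; Wren's ₹180,000 share passes to Wren's issue; Vance's ₹180,000 share passes to Vance's issue.
Perrin's share (₹180,000) is divided into 3 shares of ₹60,000: Ursula, Pablo, and Liora each take ₹60,000.
Wren's share (₹180,000) is divided into 3 shares of ₹60,000: Ximena, Keturah, and Gemma each take ₹60,000.
Vance's share (₹180,000) is divided into 3 shares of ₹60,000: Tariq, Desmond, and Harun each take ₹60,000.

Desmond receives ₹60,000.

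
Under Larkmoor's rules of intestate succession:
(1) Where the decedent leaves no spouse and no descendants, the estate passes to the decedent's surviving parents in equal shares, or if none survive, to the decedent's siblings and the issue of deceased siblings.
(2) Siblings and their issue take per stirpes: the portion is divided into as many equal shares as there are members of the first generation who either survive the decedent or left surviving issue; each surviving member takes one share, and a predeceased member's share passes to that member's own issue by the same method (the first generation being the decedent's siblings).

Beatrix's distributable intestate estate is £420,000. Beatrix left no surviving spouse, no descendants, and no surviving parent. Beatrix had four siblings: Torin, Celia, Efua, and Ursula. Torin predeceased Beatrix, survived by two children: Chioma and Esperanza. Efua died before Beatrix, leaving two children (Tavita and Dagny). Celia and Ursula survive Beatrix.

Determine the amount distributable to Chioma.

Chioma receives £52,500.

The entire £420,000 passes to the siblings and their issue.
That amount (£420,000) is divided into 4 shares of £105,000: Celia and Ursula each take £105,000; Torin's £105,000 share passes to Torin's issue; Efua's £105,000 share passes to Efua's issue.
Torin's share (£105,000) is divided into 2 shares of £52,500: Chioma and Esperanza each take £52,500.
Efua's share (£105,000) is divided into 2 shares of £52,500: Tavita and Dagny each take £52,500.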